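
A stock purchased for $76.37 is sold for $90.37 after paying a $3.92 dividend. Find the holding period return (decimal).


Formula: HPR = (P1 - P0 + D) / P0
Gain: $90.37 - $76.37 + $3.92 = $17.92
HPR = $17.92 / $76.37 = 0.2346

0.2346


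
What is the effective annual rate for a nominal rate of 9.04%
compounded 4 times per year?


Formula: EAR = (1 + r/m)^m - 1
Period rate: r/m = 0.0904 / 4 = 0.0226
Compounding: (1 + 0.0226)^4 = 1.093511
EAR = 1.093511 - 1 = 0.093511

0.093511


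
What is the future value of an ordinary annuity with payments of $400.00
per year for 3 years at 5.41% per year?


Formula: FV = PMT * ((1+r)^n - 1) / r
Growth factor: (1 + 0.0541)^3 = 1.171239
Numerator: 1.171239 - 1 = 0.171239
FV = $400.00 * 0.171239 / 0.0541 = $1,266.09

$1,266.09


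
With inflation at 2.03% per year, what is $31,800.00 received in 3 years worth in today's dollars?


Formula: Real value = nominal / (1 + inflation)^years
Price level: (1 + 0.0203)^3 = 1.062145
Real value = $31,800.00 / 1.062145 = $29,939.43

$29,939.43


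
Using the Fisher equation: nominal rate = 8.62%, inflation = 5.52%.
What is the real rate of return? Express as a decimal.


Formula: (1 + r_real) = (1 + r_nom) / (1 + inflation)
Substituting: (1 + r_real) = 1.0862 / 1.0552
(1 + r_real) = 1.029378
r_real = 1.029378 - 1 = 0.029378

0.029378


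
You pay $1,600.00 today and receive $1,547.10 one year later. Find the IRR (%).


Formula: IRR = C1/C0 - 1
Substituting: IRR = $1,547.10 / $1,600.00 - 1
Ratio: 0.966937 - 1 = -0.033063
IRR = -3.3063%

-3.3063%


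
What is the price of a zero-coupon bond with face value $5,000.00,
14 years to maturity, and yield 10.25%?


Formula: Price = FV / (1 + r)^n
Substituting: Price = $5,000.00 / (1 + 0.1025)^14
Discount factor: (1.1025)^14 = 3.920129
Price = $5,000.00 / 3.920129 = $1,275.47

$1,275.47


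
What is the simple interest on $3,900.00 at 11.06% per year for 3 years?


Formula: I = P * r * t
Substituting: I = $3,900.00 * 0.1106 * 3
Step: I = $3,900.00 * 0.3318
I = $1,294.02

$1,294.02


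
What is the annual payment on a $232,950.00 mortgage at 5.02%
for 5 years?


Formula: PMT = PV * r / (1 - (1+r)^(-n))
Denominator: 1 - (1 + 0.0502)^(-5) = 0.21722
Numerator: $232,950.00 * 0.0502 = 11694.09
PMT = 11694.09 / 0.21722 = $53,835.33

$53,835.33


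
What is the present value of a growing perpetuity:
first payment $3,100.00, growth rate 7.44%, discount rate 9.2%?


Formula: PV = C / (r - g)
Spread: r - g = 0.092 - 0.0744 = 0.0176
Substituting: PV = $3,100.00 / 0.0176
PV = $176,136.36

$176,136.36


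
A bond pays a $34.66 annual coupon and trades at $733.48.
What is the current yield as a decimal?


Formula: Current yield = annual coupon / price
Substituting: CY = $34.66 / $733.48
CY = 0.047254

0.047254


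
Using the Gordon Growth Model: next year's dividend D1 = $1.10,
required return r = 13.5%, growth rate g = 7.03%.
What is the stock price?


Formula: P = D1 / (r - g)
Spread: r - g = 0.135 - 0.0703 = 0.0647
Substituting: P = $1.10 / 0.0647
P = $17.00

$17.00


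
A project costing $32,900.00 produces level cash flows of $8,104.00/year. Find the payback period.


Formula: Payback = investment / annual cash flow
Substituting: Payback = $32,900.00 / $8,104.00
Payback = 4.0597 years

4.0597 years


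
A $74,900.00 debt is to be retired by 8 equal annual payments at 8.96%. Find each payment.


Formula: PMT = PV * r / (1 - (1+r)^(-n))
Denominator: 1 - (1 + 0.0896)^(-8) = 0.496658
Numerator: $74,900.00 * 0.0896 = 6711.04
PMT = 6711.04 / 0.496658 = $13,512.40

$13,512.40


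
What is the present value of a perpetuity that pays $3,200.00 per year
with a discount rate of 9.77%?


Formula: PV = C / r
Substituting: PV = $3,200.00 / 0.0977
PV = $32,753.33

$32,753.33


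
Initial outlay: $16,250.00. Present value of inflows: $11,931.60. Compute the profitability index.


Formula: PI = PV(cash flows) / initial investment
Substituting: PI = $11,931.60 / $16,250.00
PI = 0.7343

0.7343


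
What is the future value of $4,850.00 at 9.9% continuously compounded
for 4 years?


Formula: FV = P * e^(r*t)
Exponent: r*t = 0.099 * 4 = 0.396
e^(0.396) = 1.485869
FV = $4,850.00 * 1.485869 = $7,206.47

$7,206.47


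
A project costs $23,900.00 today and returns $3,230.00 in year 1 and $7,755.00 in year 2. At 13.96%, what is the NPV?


Formula: NPV = C0 + C1/(1+r) + C2/(1+r)^2
Discount C1: $3,230.00 / (1 + 0.1396) = $2,834.33
Discount C2: $7,755.00 / (1 + 0.1396)^2 = $5,971.41
NPV = -$23,900.00 + $2,834.33 + $5,971.41 = -$15,094.26

-$15,094.26


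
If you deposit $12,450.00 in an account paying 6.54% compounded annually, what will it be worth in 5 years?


Formula: FV = P * (1 + r)^n
Substituting: FV = $12,450.00 * (1 + 0.0654)^5
Growth factor: (1.0654)^5 = 1.372662
FV = $12,450.00 * 1.372662 = $17,089.64

$17,089.64


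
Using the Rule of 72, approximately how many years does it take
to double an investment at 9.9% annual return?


Formula: Years ≈ 72 / r
Substituting: Years ≈ 72 / 9.9
Years ≈ 7.3

7.3 years


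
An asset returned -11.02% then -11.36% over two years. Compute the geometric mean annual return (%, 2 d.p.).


Formula: Geometric mean = ((1+r1)*(1+r2))^(1/2) - 1
Product: (1 + -0.1102) * (1 + -0.1136) = 0.8898 * 0.8864 = 0.788719
Square root: 0.788719^0.5 = 0.888098
Geometric mean = 0.888098 - 1 = -0.111902
As percentage: -11.19%

-11.19%


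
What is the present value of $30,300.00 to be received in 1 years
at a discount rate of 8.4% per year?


Formula: PV = FV / (1 + r)^n
Substituting: PV = $30,300.00 / (1 + 0.084)^1
Discount factor: (1.084)^1 = 1.084
PV = $30,300.00 / 1.084 = $27,952.03

$27,952.03


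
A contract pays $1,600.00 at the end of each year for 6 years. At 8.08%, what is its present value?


Formula: PV = PMT * (1 - (1+r)^(-n)) / r
Discount factor: (1 + 0.0808)^(-6) = 0.627376
Bracket: 1 - 0.627376 = 0.372624
PV = $1,600.00 * 0.372624 / 0.0808 = $7,378.69

$7,378.69


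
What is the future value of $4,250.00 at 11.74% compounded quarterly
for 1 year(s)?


Formula: FV = P * (1 + r/m)^(m*t)
Period rate: r/m = 0.1174 / 4 = 0.02935
Total periods: m*t = 4 * 1 = 4
Growth factor: (1 + 0.02935)^4 = 1.12267
FV = $4,250.00 * 1.12267 = $4,771.35

$4,771.35


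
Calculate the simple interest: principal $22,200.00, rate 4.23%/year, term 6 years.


Formula: I = P * r * t
Substituting: I = $22,200.00 * 0.0423 * 6
Step: I = $22,200.00 * 0.2538
I = $5,634.36

$5,634.36


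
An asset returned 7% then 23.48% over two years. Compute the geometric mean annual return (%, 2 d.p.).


Formula: Geometric mean = ((1+r1)*(1+r2))^(1/2) - 1
Product: (1 + 0.07) * (1 + 0.2348) = 1.07 * 1.2348 = 1.321236
Square root: 1.321236^0.5 = 1.14945
Geometric mean = 1.14945 - 1 = 0.14945
As percentage: 14.95%

14.95%


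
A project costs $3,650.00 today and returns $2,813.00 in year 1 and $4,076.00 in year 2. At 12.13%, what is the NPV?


Formula: NPV = C0 + C1/(1+r) + C2/(1+r)^2
Discount C1: $2,813.00 / (1 + 0.1213) = $2,508.70
Discount C2: $4,076.00 / (1 + 0.1213)^2 = $3,241.83
NPV = -$3,650.00 + $2,508.70 + $3,241.83 = $2,100.53

$2,100.53


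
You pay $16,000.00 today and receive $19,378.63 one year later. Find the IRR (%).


Formula: IRR = C1/C0 - 1
Substituting: IRR = $19,378.63 / $16,000.00 - 1
Ratio: 1.211164 - 1 = 0.211164
IRR = 21.1164%

21.1164%


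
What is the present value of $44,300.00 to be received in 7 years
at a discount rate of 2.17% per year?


Formula: PV = FV / (1 + r)^n
Substituting: PV = $44,300.00 / (1 + 0.0217)^7
Discount factor: (1.0217)^7 = 1.162154
PV = $44,300.00 / 1.162154 = $38,118.87

$38,118.87


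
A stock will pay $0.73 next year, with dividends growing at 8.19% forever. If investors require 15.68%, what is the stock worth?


Formula: P = D1 / (r - g)
Spread: r - g = 0.1568 - 0.0819 = 0.0749
Substituting: P = $0.73 / 0.0749
P = $9.75

$9.75


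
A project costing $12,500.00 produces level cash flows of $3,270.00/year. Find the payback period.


Formula: Payback = investment / annual cash flow
Substituting: Payback = $12,500.00 / $3,270.00
Payback = 3.8226 years

3.8226 years


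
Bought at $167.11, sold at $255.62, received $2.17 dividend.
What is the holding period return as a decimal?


Formula: HPR = (P1 - P0 + D) / P0
Gain: $255.62 - $167.11 + $2.17 = $90.68
HPR = $90.68 / $167.11 = 0.5426

0.5426


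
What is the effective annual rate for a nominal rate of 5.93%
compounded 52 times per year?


Formula: EAR = (1 + r/m)^m - 1
Period rate: r/m = 0.0593 / 52 = 0.00114
Compounding: (1 + 0.00114)^52 = 1.061058
EAR = 1.061058 - 1 = 0.061058

0.061058


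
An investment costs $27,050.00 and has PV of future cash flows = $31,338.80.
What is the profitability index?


Formula: PI = PV(cash flows) / initial investment
Substituting: PI = $31,338.80 / $27,050.00
PI = 1.1586

1.1586


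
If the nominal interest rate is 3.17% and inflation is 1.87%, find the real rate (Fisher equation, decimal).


Formula: (1 + r_real) = (1 + r_nom) / (1 + inflation)
Substituting: (1 + r_real) = 1.0317 / 1.0187
(1 + r_real) = 1.012761
r_real = 1.012761 - 1 = 0.012761

0.012761


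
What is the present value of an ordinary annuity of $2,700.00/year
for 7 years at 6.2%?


Formula: PV = PMT * (1 - (1+r)^(-n)) / r
Discount factor: (1 + 0.062)^(-7) = 0.656339
Bracket: 1 - 0.656339 = 0.343661
PV = $2,700.00 * 0.343661 / 0.062 = $14,965.87

$14,965.87


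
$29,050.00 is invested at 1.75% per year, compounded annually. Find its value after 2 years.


Formula: FV = P * (1 + r)^n
Substituting: FV = $29,050.00 * (1 + 0.0175)^2
Growth factor: (1.0175)^2 = 1.035306
FV = $29,050.00 * 1.035306 = $30,075.65

$30,075.65


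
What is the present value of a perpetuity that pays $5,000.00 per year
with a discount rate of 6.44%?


Formula: PV = C / r
Substituting: PV = $5,000.00 / 0.0644
PV = $77,639.75

$77,639.75


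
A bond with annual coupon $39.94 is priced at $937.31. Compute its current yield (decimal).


Formula: Current yield = annual coupon / price
Substituting: CY = $39.94 / $937.31
CY = 0.042611

0.042611


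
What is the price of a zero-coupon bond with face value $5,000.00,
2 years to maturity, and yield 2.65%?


Formula: Price = FV / (1 + r)^n
Substituting: Price = $5,000.00 / (1 + 0.0265)^2
Discount factor: (1.0265)^2 = 1.053702
Price = $5,000.00 / 1.053702 = $4,745.17

$4,745.17


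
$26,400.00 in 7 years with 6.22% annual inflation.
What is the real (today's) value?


Formula: Real value = nominal / (1 + inflation)^years
Price level: (1 + 0.0622)^7 = 1.525612
Real value = $26,400.00 / 1.525612 = $17,304.53

$17,304.53


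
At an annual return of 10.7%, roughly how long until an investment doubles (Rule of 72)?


Formula: Years ≈ 72 / r
Substituting: Years ≈ 72 / 10.7
Years ≈ 6.7

6.7 years


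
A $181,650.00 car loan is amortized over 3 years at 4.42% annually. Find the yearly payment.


Formula: PMT = PV * r / (1 - (1+r)^(-n))
Denominator: 1 - (1 + 0.0442)^(-3) = 0.121688
Numerator: $181,650.00 * 0.0442 = 8028.93
PMT = 8028.93 / 0.121688 = $65,979.76

$65,979.76


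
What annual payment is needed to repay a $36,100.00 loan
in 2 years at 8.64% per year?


Formula: PMT = PV * r / (1 - (1+r)^(-n))
Denominator: 1 - (1 + 0.0864)^(-2) = 0.152733
Numerator: $36,100.00 * 0.0864 = 3119.04
PMT = 3119.04 / 0.152733 = $20,421.57

$20,421.57


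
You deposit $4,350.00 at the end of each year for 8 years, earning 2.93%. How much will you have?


Formula: FV = PMT * ((1+r)^n - 1) / r
Growth factor: (1 + 0.0293)^8 = 1.259899
Numerator: 1.259899 - 1 = 0.259899
FV = $4,350.00 * 0.259899 / 0.0293 = $38,585.71

$38,585.71


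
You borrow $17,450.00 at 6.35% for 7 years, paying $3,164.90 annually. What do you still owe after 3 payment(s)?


Formula: Balance = PV*(1+r)^k - PMT*((1+r)^k - 1)/r
Growth: (1 + 0.0635)^3 = 1.202853
Accumulated factor: ((1+r)^k - 1)/r = 3.194532
Balance = $17,450.00 * 1.202853 - $3,164.90 * 3.194532
Balance = $10,879.41

$10,879.41


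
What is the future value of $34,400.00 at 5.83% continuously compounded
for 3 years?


Formula: FV = P * e^(r*t)
Exponent: r*t = 0.0583 * 3 = 0.1749
e^(0.1749) = 1.191127
FV = $34,400.00 * 1.191127 = $40,974.77

$40,974.77


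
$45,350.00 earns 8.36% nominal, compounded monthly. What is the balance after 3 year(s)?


Formula: FV = P * (1 + r/m)^(m*t)
Period rate: r/m = 0.0836 / 12 = 0.006967
Total periods: m*t = 12 * 3 = 36
Growth factor: (1 + 0.006967)^36 = 1.283936
FV = $45,350.00 * 1.283936 = $58,226.50

$58,226.50


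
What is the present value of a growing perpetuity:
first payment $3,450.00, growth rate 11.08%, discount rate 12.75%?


Formula: PV = C / (r - g)
Spread: r - g = 0.1275 - 0.1108 = 0.0167
Substituting: PV = $3,450.00 / 0.0167
PV = $206,586.83

$206,586.83


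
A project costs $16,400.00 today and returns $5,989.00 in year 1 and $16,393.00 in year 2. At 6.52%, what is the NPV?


Formula: NPV = C0 + C1/(1+r) + C2/(1+r)^2
Discount C1: $5,989.00 / (1 + 0.0652) = $5,622.42
Discount C2: $16,393.00 / (1 + 0.0652)^2 = $14,447.61
NPV = -$16,400.00 + $5,622.42 + $14,447.61 = $3,670.03

$3,670.03


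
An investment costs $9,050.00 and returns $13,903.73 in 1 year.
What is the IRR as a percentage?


Formula: IRR = C1/C0 - 1
Substituting: IRR = $13,903.73 / $9,050.00 - 1
Ratio: 1.536324 - 1 = 0.536324
IRR = 53.6324%

53.6324%


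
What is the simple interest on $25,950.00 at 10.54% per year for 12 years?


Formula: I = P * r * t
Substituting: I = $25,950.00 * 0.1054 * 12
Step: I = $25,950.00 * 1.2648
I = $32,821.56

$32,821.56


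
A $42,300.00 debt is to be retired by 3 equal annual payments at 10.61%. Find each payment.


Formula: PMT = PV * r / (1 - (1+r)^(-n))
Denominator: 1 - (1 + 0.1061)^(-3) = 0.261047
Numerator: $42,300.00 * 0.1061 = 4488.03
PMT = 4488.03 / 0.261047 = $17,192.42

$17,192.42


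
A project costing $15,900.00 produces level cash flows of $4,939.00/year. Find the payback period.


Formula: Payback = investment / annual cash flow
Substituting: Payback = $15,900.00 / $4,939.00
Payback = 3.2193 years

3.2193 years


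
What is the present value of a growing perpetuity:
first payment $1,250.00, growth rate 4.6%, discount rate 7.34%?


Formula: PV = C / (r - g)
Spread: r - g = 0.0734 - 0.046 = 0.0274
Substituting: PV = $1,250.00 / 0.0274
PV = $45,620.44

$45,620.44


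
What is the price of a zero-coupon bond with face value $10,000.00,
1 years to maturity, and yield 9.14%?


Formula: Price = FV / (1 + r)^n
Substituting: Price = $10,000.00 / (1 + 0.0914)^1
Discount factor: (1.0914)^1 = 1.0914
Price = $10,000.00 / 1.0914 = $9,162.54

$9,162.54


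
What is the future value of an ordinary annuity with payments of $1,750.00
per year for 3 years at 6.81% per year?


Formula: FV = PMT * ((1+r)^n - 1) / r
Growth factor: (1 + 0.0681)^3 = 1.218529
Numerator: 1.218529 - 1 = 0.218529
FV = $1,750.00 * 0.218529 / 0.0681 = $5,615.64

$5,615.64


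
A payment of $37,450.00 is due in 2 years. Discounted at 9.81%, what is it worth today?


Formula: PV = FV / (1 + r)^n
Substituting: PV = $37,450.00 / (1 + 0.0981)^2
Discount factor: (1.0981)^2 = 1.205824
PV = $37,450.00 / 1.205824 = $31,057.61

$31,057.61


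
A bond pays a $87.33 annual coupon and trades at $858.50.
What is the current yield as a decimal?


Formula: Current yield = annual coupon / price
Substituting: CY = $87.33 / $858.50
CY = 0.101724

0.101724


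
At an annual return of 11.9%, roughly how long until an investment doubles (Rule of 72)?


Formula: Years ≈ 72 / r
Substituting: Years ≈ 72 / 11.9
Years ≈ 6.1

6.1 years


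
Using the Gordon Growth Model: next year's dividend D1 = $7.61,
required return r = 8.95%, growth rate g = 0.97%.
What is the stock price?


Formula: P = D1 / (r - g)
Spread: r - g = 0.0895 - 0.0097 = 0.0798
Substituting: P = $7.61 / 0.0798
P = $95.36

$95.36


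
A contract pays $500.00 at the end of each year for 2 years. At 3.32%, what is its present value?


Formula: PV = PMT * (1 - (1+r)^(-n)) / r
Discount factor: (1 + 0.0332)^(-2) = 0.936766
Bracket: 1 - 0.936766 = 0.063234
PV = $500.00 * 0.063234 / 0.0332 = $952.32

$952.32


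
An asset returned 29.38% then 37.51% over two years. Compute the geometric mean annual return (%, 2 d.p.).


Formula: Geometric mean = ((1+r1)*(1+r2))^(1/2) - 1
Product: (1 + 0.2938) * (1 + 0.3751) = 1.2938 * 1.3751 = 1.779104
Square root: 1.779104^0.5 = 1.333831
Geometric mean = 1.333831 - 1 = 0.333831
As percentage: 33.38%

33.38%


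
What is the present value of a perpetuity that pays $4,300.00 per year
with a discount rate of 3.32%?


Formula: PV = C / r
Substituting: PV = $4,300.00 / 0.0332
PV = $129,518.07

$129,518.07


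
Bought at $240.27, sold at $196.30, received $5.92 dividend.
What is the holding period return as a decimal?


Formula: HPR = (P1 - P0 + D) / P0
Gain: $196.30 - $240.27 + $5.92 = -$38.05
HPR = -$38.05 / $240.27 = -0.1584

-0.1584


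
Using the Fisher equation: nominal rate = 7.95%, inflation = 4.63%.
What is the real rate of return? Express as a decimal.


Formula: (1 + r_real) = (1 + r_nom) / (1 + inflation)
Substituting: (1 + r_real) = 1.0795 / 1.0463
(1 + r_real) = 1.031731
r_real = 1.031731 - 1 = 0.031731

0.031731


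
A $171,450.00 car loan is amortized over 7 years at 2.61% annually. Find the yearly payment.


Formula: PMT = PV * r / (1 - (1+r)^(-n))
Denominator: 1 - (1 + 0.0261)^(-7) = 0.165027
Numerator: $171,450.00 * 0.0261 = 4474.845
PMT = 4474.845 / 0.165027 = $27,115.76

$27,115.76


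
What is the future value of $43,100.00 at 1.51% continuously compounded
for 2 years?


Formula: FV = P * e^(r*t)
Exponent: r*t = 0.0151 * 2 = 0.0302
e^(0.0302) = 1.030661
FV = $43,100.00 * 1.030661 = $44,421.47

$44,421.47


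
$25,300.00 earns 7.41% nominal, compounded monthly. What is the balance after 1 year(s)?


Formula: FV = P * (1 + r/m)^(m*t)
Period rate: r/m = 0.0741 / 12 = 0.006175
Total periods: m*t = 12 * 1 = 12
Growth factor: (1 + 0.006175)^12 = 1.076669
FV = $25,300.00 * 1.076669 = $27,239.73

$27,239.73


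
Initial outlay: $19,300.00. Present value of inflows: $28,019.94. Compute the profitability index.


Formula: PI = PV(cash flows) / initial investment
Substituting: PI = $28,019.94 / $19,300.00
PI = 1.4518

1.4518


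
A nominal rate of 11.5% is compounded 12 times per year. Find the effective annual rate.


Formula: EAR = (1 + r/m)^m - 1
Period rate: r/m = 0.115 / 12 = 0.009583
Compounding: (1 + 0.009583)^12 = 1.121259
EAR = 1.121259 - 1 = 0.121259

0.121259


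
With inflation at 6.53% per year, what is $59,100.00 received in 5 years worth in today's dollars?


Formula: Real value = nominal / (1 + inflation)^years
Price level: (1 + 0.0653)^5 = 1.372017
Real value = $59,100.00 / 1.372017 = $43,075.25

$43,075.25


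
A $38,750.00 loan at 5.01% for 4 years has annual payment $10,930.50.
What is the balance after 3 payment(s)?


Formula: Balance = PV*(1+r)^k - PMT*((1+r)^k - 1)/r
Growth: (1 + 0.0501)^3 = 1.157956
Accumulated factor: ((1+r)^k - 1)/r = 3.15281
Balance = $38,750.00 * 1.157956 - $10,930.50 * 3.15281
Balance = $10,409.00

$10,409.00


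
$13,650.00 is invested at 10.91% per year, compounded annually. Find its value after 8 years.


Formula: FV = P * (1 + r)^n
Substituting: FV = $13,650.00 * (1 + 0.1091)^8
Growth factor: (1.1091)^8 = 2.289632
FV = $13,650.00 * 2.289632 = $31,253.47

$31,253.47


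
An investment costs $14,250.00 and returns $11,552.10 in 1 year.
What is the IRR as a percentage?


Formula: IRR = C1/C0 - 1
Substituting: IRR = $11,552.10 / $14,250.00 - 1
Ratio: 0.810674 - 1 = -0.189326
IRR = -18.9326%

-18.9326%


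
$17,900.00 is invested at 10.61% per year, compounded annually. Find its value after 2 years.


Formula: FV = P * (1 + r)^n
Substituting: FV = $17,900.00 * (1 + 0.1061)^2
Growth factor: (1.1061)^2 = 1.223457
FV = $17,900.00 * 1.223457 = $21,899.88

$21,899.88


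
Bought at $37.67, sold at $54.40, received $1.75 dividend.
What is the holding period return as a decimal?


Formula: HPR = (P1 - P0 + D) / P0
Gain: $54.40 - $37.67 + $1.75 = $18.48
HPR = $18.48 / $37.67 = 0.4906

0.4906


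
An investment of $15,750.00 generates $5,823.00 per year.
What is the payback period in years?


Formula: Payback = investment / annual cash flow
Substituting: Payback = $15,750.00 / $5,823.00
Payback = 2.7048 years

2.7048 years


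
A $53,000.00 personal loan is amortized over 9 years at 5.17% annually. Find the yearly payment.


Formula: PMT = PV * r / (1 - (1+r)^(-n))
Denominator: 1 - (1 + 0.0517)^(-9) = 0.364708
Numerator: $53,000.00 * 0.0517 = 2740.1
PMT = 2740.1 / 0.364708 = $7,513.13

$7,513.13


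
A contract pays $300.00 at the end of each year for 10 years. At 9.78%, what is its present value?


Formula: PV = PMT * (1 - (1+r)^(-n)) / r
Discount factor: (1 + 0.0978)^(-10) = 0.39334
Bracket: 1 - 0.39334 = 0.60666
PV = $300.00 * 0.60666 / 0.0978 = $1,860.92

$1,860.92


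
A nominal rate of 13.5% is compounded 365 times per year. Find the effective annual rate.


Formula: EAR = (1 + r/m)^m - 1
Period rate: r/m = 0.135 / 365 = 0.00037
Compounding: (1 + 0.00037)^365 = 1.144508
EAR = 1.144508 - 1 = 0.144508

0.144508


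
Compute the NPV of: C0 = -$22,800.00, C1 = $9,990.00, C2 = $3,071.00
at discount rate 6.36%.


Formula: NPV = C0 + C1/(1+r) + C2/(1+r)^2
Discount C1: $9,990.00 / (1 + 0.0636) = $9,392.63
Discount C2: $3,071.00 / (1 + 0.0636)^2 = $2,714.71
NPV = -$22,800.00 + $9,392.63 + $2,714.71 = -$10,692.66

-$10,692.66


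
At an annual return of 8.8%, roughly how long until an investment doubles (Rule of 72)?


Formula: Years ≈ 72 / r
Substituting: Years ≈ 72 / 8.8
Years ≈ 8.2

8.2 years


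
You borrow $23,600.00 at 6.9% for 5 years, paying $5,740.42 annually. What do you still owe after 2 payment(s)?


Formula: Balance = PV*(1+r)^k - PMT*((1+r)^k - 1)/r
Growth: (1 + 0.069)^2 = 1.142761
Accumulated factor: ((1+r)^k - 1)/r = 2.069
Balance = $23,600.00 * 1.142761 - $5,740.42 * 2.069
Balance = $15,092.23

$15,092.23


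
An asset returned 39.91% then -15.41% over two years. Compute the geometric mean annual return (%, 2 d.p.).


Formula: Geometric mean = ((1+r1)*(1+r2))^(1/2) - 1
Product: (1 + 0.3991) * (1 + -0.1541) = 1.3991 * 0.8459 = 1.183499
Square root: 1.183499^0.5 = 1.087887
Geometric mean = 1.087887 - 1 = 0.087887
As percentage: 8.79%

8.79%


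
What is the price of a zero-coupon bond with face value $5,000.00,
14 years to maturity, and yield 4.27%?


Formula: Price = FV / (1 + r)^n
Substituting: Price = $5,000.00 / (1 + 0.0427)^14
Discount factor: (1.0427)^14 = 1.795689
Price = $5,000.00 / 1.795689 = $2,784.45

$2,784.45


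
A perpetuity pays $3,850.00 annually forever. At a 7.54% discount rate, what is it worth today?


Formula: PV = C / r
Substituting: PV = $3,850.00 / 0.0754
PV = $51,061.01

$51,061.01


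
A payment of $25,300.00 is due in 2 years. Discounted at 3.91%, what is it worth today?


Formula: PV = FV / (1 + r)^n
Substituting: PV = $25,300.00 / (1 + 0.0391)^2
Discount factor: (1.0391)^2 = 1.079729
PV = $25,300.00 / 1.079729 = $23,431.81

$23,431.81


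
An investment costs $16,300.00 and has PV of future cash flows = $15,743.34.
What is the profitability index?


Formula: PI = PV(cash flows) / initial investment
Substituting: PI = $15,743.34 / $16,300.00
PI = 0.9658

0.9658


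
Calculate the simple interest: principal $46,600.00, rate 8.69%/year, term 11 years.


Formula: I = P * r * t
Substituting: I = $46,600.00 * 0.0869 * 11
Step: I = $46,600.00 * 0.9559
I = $44,544.94

$44,544.94


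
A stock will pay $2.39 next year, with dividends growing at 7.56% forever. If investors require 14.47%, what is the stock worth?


Formula: P = D1 / (r - g)
Spread: r - g = 0.1447 - 0.0756 = 0.0691
Substituting: P = $2.39 / 0.0691
P = $34.59

$34.59


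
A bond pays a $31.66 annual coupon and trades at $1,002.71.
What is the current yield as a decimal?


Formula: Current yield = annual coupon / price
Substituting: CY = $31.66 / $1,002.71
CY = 0.031574

0.031574


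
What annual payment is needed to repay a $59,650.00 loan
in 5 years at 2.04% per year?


Formula: PMT = PV * r / (1 - (1+r)^(-n))
Denominator: 1 - (1 + 0.0204)^(-5) = 0.096043
Numerator: $59,650.00 * 0.0204 = 1216.86
PMT = 1216.86 / 0.096043 = $12,669.94

$12,669.94


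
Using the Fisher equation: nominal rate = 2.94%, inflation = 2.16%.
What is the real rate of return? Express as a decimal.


Formula: (1 + r_real) = (1 + r_nom) / (1 + inflation)
Substituting: (1 + r_real) = 1.0294 / 1.0216
(1 + r_real) = 1.007635
r_real = 1.007635 - 1 = 0.007635

0.007635


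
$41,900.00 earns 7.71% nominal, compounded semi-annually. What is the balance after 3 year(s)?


Formula: FV = P * (1 + r/m)^(m*t)
Period rate: r/m = 0.0771 / 2 = 0.03855
Total periods: m*t = 2 * 3 = 6
Growth factor: (1 + 0.03855)^6 = 1.254771
FV = $41,900.00 * 1.254771 = $52,574.90

$52,574.90


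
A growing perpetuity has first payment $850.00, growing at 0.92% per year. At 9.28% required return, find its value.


Formula: PV = C / (r - g)
Spread: r - g = 0.0928 - 0.0092 = 0.0836
Substituting: PV = $850.00 / 0.0836
PV = $10,167.46

$10,167.46


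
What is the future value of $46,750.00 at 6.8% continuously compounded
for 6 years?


Formula: FV = P * e^(r*t)
Exponent: r*t = 0.068 * 6 = 0.408
e^(0.408) = 1.503807
FV = $46,750.00 * 1.503807 = $70,302.98

$70,302.98


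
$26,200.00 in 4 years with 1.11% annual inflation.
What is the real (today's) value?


Formula: Real value = nominal / (1 + inflation)^years
Price level: (1 + 0.0111)^4 = 1.045145
Real value = $26,200.00 / 1.045145 = $25,068.30

$25,068.30


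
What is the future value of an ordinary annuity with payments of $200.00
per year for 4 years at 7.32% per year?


Formula: FV = PMT * ((1+r)^n - 1) / r
Growth factor: (1 + 0.0732)^4 = 1.326547
Numerator: 1.326547 - 1 = 0.326547
FV = $200.00 * 0.326547 / 0.0732 = $892.21

$892.21


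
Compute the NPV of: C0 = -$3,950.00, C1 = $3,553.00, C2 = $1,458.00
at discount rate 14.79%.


Formula: NPV = C0 + C1/(1+r) + C2/(1+r)^2
Discount C1: $3,553.00 / (1 + 0.1479) = $3,095.22
Discount C2: $1,458.00 / (1 + 0.1479)^2 = $1,106.49
NPV = -$3,950.00 + $3,095.22 + $1,106.49 = $251.71

$251.71


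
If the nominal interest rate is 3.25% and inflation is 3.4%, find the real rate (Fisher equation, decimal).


Formula: (1 + r_real) = (1 + r_nom) / (1 + inflation)
Substituting: (1 + r_real) = 1.0325 / 1.034
(1 + r_real) = 0.998549
r_real = 0.998549 - 1 = -0.001451

-0.001451


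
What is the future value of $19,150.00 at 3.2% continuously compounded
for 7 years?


Formula: FV = P * e^(r*t)
Exponent: r*t = 0.032 * 7 = 0.224
e^(0.224) = 1.251071
FV = $19,150.00 * 1.251071 = $23,958.01

$23,958.01


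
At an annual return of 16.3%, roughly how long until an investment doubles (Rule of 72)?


Formula: Years ≈ 72 / r
Substituting: Years ≈ 72 / 16.3
Years ≈ 4.4

4.4 years


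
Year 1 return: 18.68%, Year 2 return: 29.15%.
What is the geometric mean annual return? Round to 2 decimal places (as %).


Formula: Geometric mean = ((1+r1)*(1+r2))^(1/2) - 1
Product: (1 + 0.1868) * (1 + 0.2915) = 1.1868 * 1.2915 = 1.532752
Square root: 1.532752^0.5 = 1.238044
Geometric mean = 1.238044 - 1 = 0.238044
As percentage: 23.80%

23.80%


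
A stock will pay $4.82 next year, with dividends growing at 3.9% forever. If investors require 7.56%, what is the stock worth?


Formula: P = D1 / (r - g)
Spread: r - g = 0.0756 - 0.039 = 0.0366
Substituting: P = $4.82 / 0.0366
P = $131.69

$131.69


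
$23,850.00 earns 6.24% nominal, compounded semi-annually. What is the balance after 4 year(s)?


Formula: FV = P * (1 + r/m)^(m*t)
Period rate: r/m = 0.0624 / 2 = 0.0312
Total periods: m*t = 2 * 4 = 8
Growth factor: (1 + 0.0312)^8 = 1.278625
FV = $23,850.00 * 1.278625 = $30,495.21

$30,495.21


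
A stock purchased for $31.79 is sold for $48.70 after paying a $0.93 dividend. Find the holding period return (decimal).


Formula: HPR = (P1 - P0 + D) / P0
Gain: $48.70 - $31.79 + $0.93 = $17.84
HPR = $17.84 / $31.79 = 0.5612

0.5612


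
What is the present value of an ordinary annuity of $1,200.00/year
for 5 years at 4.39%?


Formula: PV = PMT * (1 - (1+r)^(-n)) / r
Discount factor: (1 + 0.0439)^(-5) = 0.806688
Bracket: 1 - 0.806688 = 0.193312
PV = $1,200.00 * 0.193312 / 0.0439 = $5,284.16

$5,284.16


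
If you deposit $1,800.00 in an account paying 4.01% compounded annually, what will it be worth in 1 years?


Formula: FV = P * (1 + r)^n
Substituting: FV = $1,800.00 * (1 + 0.0401)^1
Growth factor: (1.0401)^1 = 1.0401
FV = $1,800.00 * 1.0401 = $1,872.18

$1,872.18


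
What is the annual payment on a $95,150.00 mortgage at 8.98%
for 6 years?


Formula: PMT = PV * r / (1 - (1+r)^(-n))
Denominator: 1 - (1 + 0.0898)^(-6) = 0.403076
Numerator: $95,150.00 * 0.0898 = 8544.47
PMT = 8544.47 / 0.403076 = $21,198.17

$21,198.17


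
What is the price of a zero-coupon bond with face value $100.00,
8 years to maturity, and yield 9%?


Formula: Price = FV / (1 + r)^n
Substituting: Price = $100.00 / (1 + 0.09)^8
Discount factor: (1.09)^8 = 1.992563
Price = $100.00 / 1.992563 = $50.19

$50.19


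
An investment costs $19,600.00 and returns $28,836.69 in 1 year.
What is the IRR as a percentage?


Formula: IRR = C1/C0 - 1
Substituting: IRR = $28,836.69 / $19,600.00 - 1
Ratio: 1.47126 - 1 = 0.47126
IRR = 47.126%

47.126%


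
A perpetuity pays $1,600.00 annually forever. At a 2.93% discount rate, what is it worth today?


Formula: PV = C / r
Substituting: PV = $1,600.00 / 0.0293
PV = $54,607.51

$54,607.51


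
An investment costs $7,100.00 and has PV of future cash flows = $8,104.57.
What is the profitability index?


Formula: PI = PV(cash flows) / initial investment
Substituting: PI = $8,104.57 / $7,100.00
PI = 1.1415

1.1415


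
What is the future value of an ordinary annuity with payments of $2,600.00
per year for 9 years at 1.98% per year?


Formula: FV = PMT * ((1+r)^n - 1) / r
Growth factor: (1 + 0.0198)^9 = 1.192985
Numerator: 1.192985 - 1 = 0.192985
FV = $2,600.00 * 0.192985 / 0.0198 = $25,341.50

$25,341.50


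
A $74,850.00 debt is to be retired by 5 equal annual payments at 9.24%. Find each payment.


Formula: PMT = PV * r / (1 - (1+r)^(-n))
Denominator: 1 - (1 + 0.0924)^(-5) = 0.357177
Numerator: $74,850.00 * 0.0924 = 6916.14
PMT = 6916.14 / 0.357177 = $19,363.35

$19,363.35


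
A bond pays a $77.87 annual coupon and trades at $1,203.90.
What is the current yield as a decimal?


Formula: Current yield = annual coupon / price
Substituting: CY = $77.87 / $1,203.90
CY = 0.064681

0.064681


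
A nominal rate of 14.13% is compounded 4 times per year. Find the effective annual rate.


Formula: EAR = (1 + r/m)^m - 1
Period rate: r/m = 0.1413 / 4 = 0.035325
Compounding: (1 + 0.035325)^4 = 1.148965
EAR = 1.148965 - 1 = 0.148965

0.148965


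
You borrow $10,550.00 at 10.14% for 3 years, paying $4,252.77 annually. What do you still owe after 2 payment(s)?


Formula: Balance = PV*(1+r)^k - PMT*((1+r)^k - 1)/r
Growth: (1 + 0.1014)^2 = 1.213082
Accumulated factor: ((1+r)^k - 1)/r = 2.1014
Balance = $10,550.00 * 1.213082 - $4,252.77 * 2.1014
Balance = $3,861.24

$3,861.24


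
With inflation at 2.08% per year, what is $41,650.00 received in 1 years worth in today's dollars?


Formula: Real value = nominal / (1 + inflation)^years
Price level: (1 + 0.0208)^1 = 1.0208
Real value = $41,650.00 / 1.0208 = $40,801.33

$40,801.33


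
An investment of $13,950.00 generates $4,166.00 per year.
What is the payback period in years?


Formula: Payback = investment / annual cash flow
Substituting: Payback = $13,950.00 / $4,166.00
Payback = 3.3485 years

3.3485 years


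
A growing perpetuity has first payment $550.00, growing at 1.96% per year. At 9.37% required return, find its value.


Formula: PV = C / (r - g)
Spread: r - g = 0.0937 - 0.0196 = 0.0741
Substituting: PV = $550.00 / 0.0741
PV = $7,422.40

$7,422.40


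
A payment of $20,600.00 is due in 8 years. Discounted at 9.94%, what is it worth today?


Formula: PV = FV / (1 + r)^n
Substituting: PV = $20,600.00 / (1 + 0.0994)^8
Discount factor: (1.0994)^8 = 2.134253
PV = $20,600.00 / 2.134253 = $9,652.09

$9,652.09


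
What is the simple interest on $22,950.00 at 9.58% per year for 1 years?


Formula: I = P * r * t
Substituting: I = $22,950.00 * 0.0958 * 1
Step: I = $22,950.00 * 0.0958
I = $2,198.61

$2,198.61


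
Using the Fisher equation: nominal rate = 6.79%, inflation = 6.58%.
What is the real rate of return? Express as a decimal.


Formula: (1 + r_real) = (1 + r_nom) / (1 + inflation)
Substituting: (1 + r_real) = 1.0679 / 1.0658
(1 + r_real) = 1.00197
r_real = 1.00197 - 1 = 0.00197

0.00197


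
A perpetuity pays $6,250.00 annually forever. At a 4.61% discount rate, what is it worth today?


Formula: PV = C / r
Substituting: PV = $6,250.00 / 0.0461
PV = $135,574.84

$135,574.84


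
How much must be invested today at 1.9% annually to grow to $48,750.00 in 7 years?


Formula: PV = FV / (1 + r)^n
Substituting: PV = $48,750.00 / (1 + 0.019)^7
Discount factor: (1.019)^7 = 1.140826
PV = $48,750.00 / 1.140826 = $42,732.21

$42,732.21


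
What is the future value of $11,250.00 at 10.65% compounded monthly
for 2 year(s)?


Formula: FV = P * (1 + r/m)^(m*t)
Period rate: r/m = 0.1065 / 12 = 0.008875
Total periods: m*t = 12 * 2 = 24
Growth factor: (1 + 0.008875)^24 = 1.236223
FV = $11,250.00 * 1.236223 = $13,907.50

$13,907.50


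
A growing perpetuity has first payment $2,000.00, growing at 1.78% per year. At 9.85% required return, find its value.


Formula: PV = C / (r - g)
Spread: r - g = 0.0985 - 0.0178 = 0.0807
Substituting: PV = $2,000.00 / 0.0807
PV = $24,783.15

$24,783.15


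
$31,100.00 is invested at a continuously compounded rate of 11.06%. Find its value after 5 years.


Formula: FV = P * e^(r*t)
Exponent: r*t = 0.1106 * 5 = 0.553
e^(0.553) = 1.738461
FV = $31,100.00 * 1.738461 = $54,066.12

$54,066.12


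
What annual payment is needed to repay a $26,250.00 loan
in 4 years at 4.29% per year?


Formula: PMT = PV * r / (1 - (1+r)^(-n))
Denominator: 1 - (1 + 0.0429)^(-4) = 0.154664
Numerator: $26,250.00 * 0.0429 = 1126.125
PMT = 1126.125 / 0.154664 = $7,281.10

$7,281.10


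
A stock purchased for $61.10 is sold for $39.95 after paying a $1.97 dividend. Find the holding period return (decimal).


Formula: HPR = (P1 - P0 + D) / P0
Gain: $39.95 - $61.10 + $1.97 = -$19.18
HPR = -$19.18 / $61.10 = -0.3139

-0.3139


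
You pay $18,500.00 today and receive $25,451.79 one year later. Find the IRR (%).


Formula: IRR = C1/C0 - 1
Substituting: IRR = $25,451.79 / $18,500.00 - 1
Ratio: 1.375772 - 1 = 0.375772
IRR = 37.5772%

37.5772%


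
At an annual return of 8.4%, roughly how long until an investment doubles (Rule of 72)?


Formula: Years ≈ 72 / r
Substituting: Years ≈ 72 / 8.4
Years ≈ 8.6

8.6 years


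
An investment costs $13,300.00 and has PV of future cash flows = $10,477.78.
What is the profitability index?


Formula: PI = PV(cash flows) / initial investment
Substituting: PI = $10,477.78 / $13,300.00
PI = 0.7878

0.7878


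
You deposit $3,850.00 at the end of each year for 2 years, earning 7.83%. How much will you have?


Formula: FV = PMT * ((1+r)^n - 1) / r
Growth factor: (1 + 0.0783)^2 = 1.162731
Numerator: 1.162731 - 1 = 0.162731
FV = $3,850.00 * 0.162731 / 0.0783 = $8,001.46

$8,001.46


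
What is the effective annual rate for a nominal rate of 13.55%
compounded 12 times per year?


Formula: EAR = (1 + r/m)^m - 1
Period rate: r/m = 0.1355 / 12 = 0.011292
Compounding: (1 + 0.011292)^12 = 1.14424
EAR = 1.14424 - 1 = 0.14424

0.14424


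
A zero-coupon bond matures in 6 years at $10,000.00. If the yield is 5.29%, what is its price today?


Formula: Price = FV / (1 + r)^n
Substituting: Price = $10,000.00 / (1 + 0.0529)^6
Discount factor: (1.0529)^6 = 1.362457
Price = $10,000.00 / 1.362457 = $7,339.68

$7,339.68


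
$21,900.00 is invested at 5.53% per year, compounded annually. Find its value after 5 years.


Formula: FV = P * (1 + r)^n
Substituting: FV = $21,900.00 * (1 + 0.0553)^5
Growth factor: (1.0553)^5 = 1.308819
FV = $21,900.00 * 1.308819 = $28,663.14

$28,663.14


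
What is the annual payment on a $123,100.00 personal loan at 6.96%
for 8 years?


Formula: PMT = PV * r / (1 - (1+r)^(-n))
Denominator: 1 - (1 + 0.0696)^(-8) = 0.416247
Numerator: $123,100.00 * 0.0696 = 8567.76
PMT = 8567.76 / 0.416247 = $20,583.34

$20,583.34


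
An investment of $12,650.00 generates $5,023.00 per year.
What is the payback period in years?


Formula: Payback = investment / annual cash flow
Substituting: Payback = $12,650.00 / $5,023.00
Payback = 2.5184 years

2.5184 years


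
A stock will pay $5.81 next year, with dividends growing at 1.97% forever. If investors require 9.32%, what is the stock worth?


Formula: P = D1 / (r - g)
Spread: r - g = 0.0932 - 0.0197 = 0.0735
Substituting: P = $5.81 / 0.0735
P = $79.05

$79.05


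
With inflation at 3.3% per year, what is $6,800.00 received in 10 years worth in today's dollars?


Formula: Real value = nominal / (1 + inflation)^years
Price level: (1 + 0.033)^10 = 1.383577
Real value = $6,800.00 / 1.383577 = $4,914.80

$4,914.80


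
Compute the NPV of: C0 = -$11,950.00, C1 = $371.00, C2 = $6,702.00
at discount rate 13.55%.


Formula: NPV = C0 + C1/(1+r) + C2/(1+r)^2
Discount C1: $371.00 / (1 + 0.1355) = $326.73
Discount C2: $6,702.00 / (1 + 0.1355)^2 = $5,197.93
NPV = -$11,950.00 + $326.73 + $5,197.93 = -$6,425.35

-$6,425.35


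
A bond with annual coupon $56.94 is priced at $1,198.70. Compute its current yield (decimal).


Formula: Current yield = annual coupon / price
Substituting: CY = $56.94 / $1,198.70
CY = 0.047501

0.047501


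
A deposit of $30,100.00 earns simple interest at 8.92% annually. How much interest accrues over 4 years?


Formula: I = P * r * t
Substituting: I = $30,100.00 * 0.0892 * 4
Step: I = $30,100.00 * 0.3568
I = $10,739.68

$10,739.68


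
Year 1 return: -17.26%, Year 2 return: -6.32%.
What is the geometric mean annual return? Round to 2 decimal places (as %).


Formula: Geometric mean = ((1+r1)*(1+r2))^(1/2) - 1
Product: (1 + -0.1726) * (1 + -0.0632) = 0.8274 * 0.9368 = 0.775108
Square root: 0.775108^0.5 = 0.880402
Geometric mean = 0.880402 - 1 = -0.119598
As percentage: -11.96%

-11.96%


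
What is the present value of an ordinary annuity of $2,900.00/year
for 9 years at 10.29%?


Formula: PV = PMT * (1 - (1+r)^(-n)) / r
Discount factor: (1 + 0.1029)^(-9) = 0.414166
Bracket: 1 - 0.414166 = 0.585834
PV = $2,900.00 * 0.585834 / 0.1029 = $16,510.38

$16,510.38


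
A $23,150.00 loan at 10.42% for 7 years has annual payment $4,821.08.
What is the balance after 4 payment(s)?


Formula: Balance = PV*(1+r)^k - PMT*((1+r)^k - 1)/r
Growth: (1 + 0.1042)^4 = 1.486589
Accumulated factor: ((1+r)^k - 1)/r = 4.669762
Balance = $23,150.00 * 1.486589 - $4,821.08 * 4.669762
Balance = $11,901.24

$11,901.24


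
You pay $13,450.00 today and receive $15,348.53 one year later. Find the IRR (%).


Formula: IRR = C1/C0 - 1
Substituting: IRR = $15,348.53 / $13,450.00 - 1
Ratio: 1.141155 - 1 = 0.141155
IRR = 14.1155%

14.1155%


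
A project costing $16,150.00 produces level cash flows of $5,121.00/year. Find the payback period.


Formula: Payback = investment / annual cash flow
Substituting: Payback = $16,150.00 / $5,121.00
Payback = 3.1537 years

3.1537 years
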